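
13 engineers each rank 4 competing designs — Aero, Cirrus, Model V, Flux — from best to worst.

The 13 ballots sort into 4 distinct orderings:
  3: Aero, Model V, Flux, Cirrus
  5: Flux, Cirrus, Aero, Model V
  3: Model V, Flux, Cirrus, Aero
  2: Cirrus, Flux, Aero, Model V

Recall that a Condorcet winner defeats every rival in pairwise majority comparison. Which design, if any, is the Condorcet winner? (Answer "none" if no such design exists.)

Check each pair by majority over 13 ballots:
Aero–Cirrus: Cirrus 10–3.
Aero vs Model V: Aero wins 10–3.
Aero vs Flux: Flux wins 10–3.
Cirrus vs Model V: Cirrus wins 7–6.
Cirrus–Flux: Flux 11–2.
Model V vs Flux: Flux wins 7–6.
Flux wins every pairwise contest, so Flux is the Condorcet winner.

Flux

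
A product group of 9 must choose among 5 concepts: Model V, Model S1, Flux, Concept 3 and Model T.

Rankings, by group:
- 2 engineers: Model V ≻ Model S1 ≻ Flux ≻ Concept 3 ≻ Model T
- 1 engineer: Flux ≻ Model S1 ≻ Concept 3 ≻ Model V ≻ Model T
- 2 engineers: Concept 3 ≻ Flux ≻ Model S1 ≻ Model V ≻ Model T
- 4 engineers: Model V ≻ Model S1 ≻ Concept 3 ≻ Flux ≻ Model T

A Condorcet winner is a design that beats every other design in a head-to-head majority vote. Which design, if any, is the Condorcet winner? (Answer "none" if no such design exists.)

Model V

Check each pair by majority over 9 ballots:
Model V vs Model S1: Model V, 6–3.
Model V vs Flux: Model V wins 6–3.
Model V vs Concept 3: Model V, 6–3.
Model V–Model T: Model V 9–0.
Model S1 vs Flux: Model S1, 6–3.
Model S1 vs Concept 3: Model S1, 7–2.
Model S1–Model T: Model S1 9–0.
Flux–Concept 3: Concept 3 6–3.
Flux–Model T: Flux 9–0.
Concept 3 vs Model T: Concept 3, 9–0.
Model V defeats every rival head-to-head and is the Condorcet winner.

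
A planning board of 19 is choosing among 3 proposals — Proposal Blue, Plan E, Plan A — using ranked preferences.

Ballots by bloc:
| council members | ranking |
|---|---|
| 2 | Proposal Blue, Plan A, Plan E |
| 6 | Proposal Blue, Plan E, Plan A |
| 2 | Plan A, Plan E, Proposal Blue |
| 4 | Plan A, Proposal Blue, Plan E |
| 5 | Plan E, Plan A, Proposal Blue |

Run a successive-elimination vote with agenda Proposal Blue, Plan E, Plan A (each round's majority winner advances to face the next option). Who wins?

Plan A

Round 1: Proposal Blue vs Plan E — 12–7, Proposal Blue advances.
Round 2: Proposal Blue vs Plan A — 8–11, Plan A advances.
The agenda winner is Plan A.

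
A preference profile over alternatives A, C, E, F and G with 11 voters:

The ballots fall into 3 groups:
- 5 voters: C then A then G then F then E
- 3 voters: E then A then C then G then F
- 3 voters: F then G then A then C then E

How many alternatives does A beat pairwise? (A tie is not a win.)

A against each rival (11 voters):
A vs C: A is ranked higher on 3+3 = 6 ballots, C on 5. A wins 6–5.
A vs E: A wins 8–3.
A vs F: 5+3 = 8 for A, 3 for F — A by 8–3.
A vs G: A wins 8–3.
A beats C, E, F, G — 4 pairwise wins.

4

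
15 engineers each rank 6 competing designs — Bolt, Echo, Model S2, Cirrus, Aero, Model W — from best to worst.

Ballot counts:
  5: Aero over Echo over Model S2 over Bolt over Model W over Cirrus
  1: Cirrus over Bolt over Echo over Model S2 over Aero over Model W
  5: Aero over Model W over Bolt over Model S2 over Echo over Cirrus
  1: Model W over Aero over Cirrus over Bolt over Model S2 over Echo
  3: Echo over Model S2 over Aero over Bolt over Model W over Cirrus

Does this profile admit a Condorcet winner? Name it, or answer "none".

Aero

Head-to-head results (15 engineers):
Bolt vs Echo: 1+5+1 = 7 for Bolt, 8 for Echo — Echo by 8–7.
Bolt–Model S2: Model S2 8–7.
Bolt–Cirrus: Bolt 13–2.
Bolt vs Aero: 1 for Bolt, 14 for Aero — Aero by 14–1.
Bolt vs Model W: Bolt wins 9–6.
Echo–Model S2: Echo 9–6.
Echo vs Cirrus: 13 to 2, Echo.
Echo vs Aero: 4 to 11, Aero.
Echo vs Model W: Echo is ranked higher on 5+1+3 = 9 ballots, Model W on 6. Echo wins 9–6.
Model S2 vs Cirrus: Model S2, 13–2.
Model S2 vs Aero: Model S2 is ranked higher on 1+3 = 4 ballots, Aero on 11. Aero wins 11–4.
Model S2–Model W: Model S2 9–6.
Cirrus–Aero: Aero 14–1.
Cirrus vs Model W: Cirrus is ranked higher on 1 ballot, Model W on 14. Model W wins 14–1.
Aero vs Model W: 14 to 1, Aero.
Aero defeats every rival head-to-head and is the Condorcet winner.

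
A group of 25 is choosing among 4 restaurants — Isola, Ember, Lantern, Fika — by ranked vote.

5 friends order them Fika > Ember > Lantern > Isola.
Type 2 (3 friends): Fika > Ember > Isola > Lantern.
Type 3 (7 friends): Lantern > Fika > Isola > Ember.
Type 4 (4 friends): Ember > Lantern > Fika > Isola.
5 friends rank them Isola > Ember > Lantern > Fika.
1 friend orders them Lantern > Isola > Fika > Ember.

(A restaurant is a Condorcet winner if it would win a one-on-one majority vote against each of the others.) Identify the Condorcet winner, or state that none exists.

none

Pairwise majorities:
Isola vs Ember: 13 to 12, Isola.
Isola vs Lantern: 8 to 17, Lantern.
Isola vs Fika: Isola preferred on 5+1 = 6 ballots; Fika wins 19–6.
Ember vs Lantern: 5+3+4+5 = 17 for Ember, 8 for Lantern — Ember by 17–8.
Ember vs Fika: 9 to 16, Fika.
Lantern vs Fika: 17 to 8, Lantern.
Every restaurant loses at least once (Isola loses to Lantern; Ember loses to Isola; Lantern loses to Ember; Fika loses to Lantern). The majority relation contains the cycle Isola beats Ember beats Lantern beats Isola, so there is no Condorcet winner.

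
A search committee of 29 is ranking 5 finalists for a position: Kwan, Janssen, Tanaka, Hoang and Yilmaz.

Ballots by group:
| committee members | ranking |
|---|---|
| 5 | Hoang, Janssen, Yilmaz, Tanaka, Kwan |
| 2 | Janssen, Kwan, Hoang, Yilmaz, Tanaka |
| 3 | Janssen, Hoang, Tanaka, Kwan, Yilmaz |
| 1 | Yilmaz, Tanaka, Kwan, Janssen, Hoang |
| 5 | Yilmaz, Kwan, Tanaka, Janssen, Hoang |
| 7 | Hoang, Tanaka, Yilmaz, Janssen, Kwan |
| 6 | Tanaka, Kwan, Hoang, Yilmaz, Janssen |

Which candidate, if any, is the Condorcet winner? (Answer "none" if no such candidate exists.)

Hoang

Check each pair by majority over 29 ballots:
Kwan vs Janssen: Janssen wins 17–12.
Kwan vs Tanaka: Tanaka, 22–7.
Kwan vs Hoang: Hoang wins 15–14.
Kwan vs Yilmaz: Yilmaz wins 18–11.
Janssen vs Tanaka: Tanaka, 19–10.
Janssen–Hoang: Hoang 18–11.
Janssen–Yilmaz: Yilmaz 19–10.
Tanaka vs Hoang: Hoang wins 17–12.
Tanaka vs Yilmaz: Tanaka, 16–13.
Hoang–Yilmaz: Hoang 23–6.
Hoang wins every pairwise contest, so Hoang is the Condorcet winner.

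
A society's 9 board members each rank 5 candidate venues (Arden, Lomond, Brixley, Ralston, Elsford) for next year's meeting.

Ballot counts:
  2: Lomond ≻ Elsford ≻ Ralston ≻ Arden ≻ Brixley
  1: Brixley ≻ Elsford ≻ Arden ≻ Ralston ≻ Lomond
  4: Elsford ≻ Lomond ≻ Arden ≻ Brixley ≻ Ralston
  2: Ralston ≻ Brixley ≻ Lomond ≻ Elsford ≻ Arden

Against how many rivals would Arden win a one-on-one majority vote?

2

Arden against each rival (9 organisers):
Arden vs Lomond: Arden is ranked higher on 1 ballot, Lomond on 8. Lomond wins 8–1.
Arden vs Brixley: Arden is ranked higher on 2+4 = 6 ballots, Brixley on 3. Arden wins 6–3.
Arden vs Ralston: 5 to 4, Arden.
Arden vs Elsford: Elsford wins 9–0.
Arden beats Brixley, Ralston; loses to Lomond, Elsford — 2 pairwise wins.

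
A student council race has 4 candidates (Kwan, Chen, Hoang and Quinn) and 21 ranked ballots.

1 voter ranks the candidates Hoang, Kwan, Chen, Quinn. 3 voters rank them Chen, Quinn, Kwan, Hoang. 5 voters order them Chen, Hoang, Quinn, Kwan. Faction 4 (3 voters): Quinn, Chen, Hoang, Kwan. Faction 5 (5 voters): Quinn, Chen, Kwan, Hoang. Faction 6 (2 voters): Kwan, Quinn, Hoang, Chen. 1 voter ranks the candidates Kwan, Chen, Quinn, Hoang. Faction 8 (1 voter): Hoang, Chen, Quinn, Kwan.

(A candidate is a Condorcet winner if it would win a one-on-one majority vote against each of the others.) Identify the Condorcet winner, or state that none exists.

Chen

Check each pair by majority over 21 ballots:
Kwan vs Chen: 1+2+1 = 4 for Kwan, 17 for Chen — Chen by 17–4.
Kwan vs Hoang: 11 to 10, Kwan.
Kwan vs Quinn: 1+2+1 = 4 for Kwan, 17 for Quinn — Quinn by 17–4.
Chen vs Hoang: 17 to 4, Chen.
Chen vs Quinn: Chen preferred on 1+3+5+1+1 = 11 ballots; Chen wins 11–10.
Hoang vs Quinn: 1+5+1 = 7 for Hoang, 14 for Quinn — Quinn by 14–7.
Chen wins every pairwise contest, so Chen is the Condorcet winner.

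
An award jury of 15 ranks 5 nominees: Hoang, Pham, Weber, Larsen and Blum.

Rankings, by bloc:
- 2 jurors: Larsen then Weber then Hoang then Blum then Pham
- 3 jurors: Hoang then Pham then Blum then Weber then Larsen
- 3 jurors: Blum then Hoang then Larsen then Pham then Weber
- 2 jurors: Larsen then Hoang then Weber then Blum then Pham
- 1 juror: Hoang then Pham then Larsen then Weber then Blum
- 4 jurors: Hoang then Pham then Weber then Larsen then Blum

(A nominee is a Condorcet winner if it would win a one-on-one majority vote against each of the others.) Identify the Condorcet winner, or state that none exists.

Pairwise majorities:
Hoang vs Pham: Hoang wins 15–0.
Hoang vs Weber: Hoang wins 13–2.
Hoang–Larsen: Hoang 11–4.
Hoang vs Blum: Hoang wins 12–3.
Pham–Weber: Pham 11–4.
Pham–Larsen: Pham 8–7.
Pham vs Blum: Pham, 8–7.
Weber–Larsen: Larsen 8–7.
Weber vs Blum: Weber, 9–6.
Larsen vs Blum: Larsen wins 9–6.
Only Hoang has no losses; Hoang is the Condorcet winner.

Hoang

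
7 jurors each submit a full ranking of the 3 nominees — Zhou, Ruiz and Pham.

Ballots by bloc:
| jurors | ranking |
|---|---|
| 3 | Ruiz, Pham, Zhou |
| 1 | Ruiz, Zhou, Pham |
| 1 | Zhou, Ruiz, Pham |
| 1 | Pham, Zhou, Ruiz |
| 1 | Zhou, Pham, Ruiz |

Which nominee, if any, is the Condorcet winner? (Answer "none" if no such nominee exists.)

Pairwise majorities:
Zhou vs Ruiz: 1+1+1 = 3 for Zhou, 4 for Ruiz — Ruiz by 4–3.
Zhou vs Pham: Zhou is ranked higher on 1+1+1 = 3 ballots, Pham on 4. Pham wins 4–3.
Ruiz vs Pham: Ruiz preferred on 3+1+1 = 5 ballots; Ruiz wins 5–2.
Ruiz defeats every rival head-to-head and is the Condorcet winner.

Ruiz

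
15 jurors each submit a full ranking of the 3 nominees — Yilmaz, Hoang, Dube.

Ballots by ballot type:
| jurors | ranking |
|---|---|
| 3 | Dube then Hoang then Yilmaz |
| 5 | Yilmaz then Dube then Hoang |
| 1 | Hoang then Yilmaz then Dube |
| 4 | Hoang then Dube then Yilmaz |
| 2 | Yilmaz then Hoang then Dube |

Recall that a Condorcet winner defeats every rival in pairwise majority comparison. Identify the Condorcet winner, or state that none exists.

Pairwise majorities:
Yilmaz vs Hoang: Yilmaz preferred on 5+2 = 7 ballots; Hoang wins 8–7.
Yilmaz vs Dube: Yilmaz preferred on 5+1+2 = 8 ballots; Yilmaz wins 8–7.
Hoang vs Dube: 7 to 8, Dube.
No nominee is unbeaten: Yilmaz loses to Hoang; Hoang loses to Dube; Dube loses to Yilmaz. In particular Yilmaz → Dube → Hoang → Yilmaz is a majority cycle — no Condorcet winner exists.

none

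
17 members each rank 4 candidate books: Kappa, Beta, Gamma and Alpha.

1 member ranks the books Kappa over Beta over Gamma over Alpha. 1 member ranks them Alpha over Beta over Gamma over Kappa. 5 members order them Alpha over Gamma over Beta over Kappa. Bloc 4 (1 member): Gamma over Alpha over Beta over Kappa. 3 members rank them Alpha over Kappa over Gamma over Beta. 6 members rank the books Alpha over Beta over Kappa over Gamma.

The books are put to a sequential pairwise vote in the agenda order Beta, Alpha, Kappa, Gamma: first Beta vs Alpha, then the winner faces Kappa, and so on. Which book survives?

Round 1: Beta vs Alpha — 1–16, Alpha advances.
Round 2: Alpha vs Kappa — 16–1, Alpha advances.
Round 3: Alpha vs Gamma — 15–2, Alpha advances.
The agenda winner is Alpha.

Alpha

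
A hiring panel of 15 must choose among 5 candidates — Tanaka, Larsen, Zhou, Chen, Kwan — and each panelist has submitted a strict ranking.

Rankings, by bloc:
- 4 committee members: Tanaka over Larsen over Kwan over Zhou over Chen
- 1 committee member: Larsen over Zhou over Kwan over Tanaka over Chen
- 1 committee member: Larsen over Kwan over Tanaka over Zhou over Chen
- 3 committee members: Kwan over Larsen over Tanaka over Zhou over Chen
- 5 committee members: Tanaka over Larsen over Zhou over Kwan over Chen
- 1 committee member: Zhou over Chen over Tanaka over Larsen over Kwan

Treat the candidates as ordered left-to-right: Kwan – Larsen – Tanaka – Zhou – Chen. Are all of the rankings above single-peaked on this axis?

Axis positions: Kwan=1, Larsen=2, Tanaka=3, Zhou=4, Chen=5.
Bloc 1 (peak Tanaka at position 3): ranking walks positions 3-2-1-4-5, expanding outward from the peak — single-peaked.
Bloc 2: ranking walks positions 2-4-1-3-5; Zhou is ranked above Tanaka even though Tanaka lies between Zhou and the peak Larsen on the axis — preferences dip and rise again. Not single-peaked.
Bloc 3 (peak Larsen at position 2): ranking walks positions 2-1-3-4-5, expanding outward from the peak — single-peaked.
Bloc 4 (peak Kwan at position 1): ranking walks positions 1-2-3-4-5, expanding outward from the peak — single-peaked.
Bloc 5 (peak Tanaka at position 3): ranking walks positions 3-2-4-1-5, expanding outward from the peak — single-peaked.
Bloc 6 (peak Zhou at position 4): ranking walks positions 4-5-3-2-1, expanding outward from the peak — single-peaked.
Bloc 2 violates single-peakedness, so the profile is not single-peaked on this axis.

no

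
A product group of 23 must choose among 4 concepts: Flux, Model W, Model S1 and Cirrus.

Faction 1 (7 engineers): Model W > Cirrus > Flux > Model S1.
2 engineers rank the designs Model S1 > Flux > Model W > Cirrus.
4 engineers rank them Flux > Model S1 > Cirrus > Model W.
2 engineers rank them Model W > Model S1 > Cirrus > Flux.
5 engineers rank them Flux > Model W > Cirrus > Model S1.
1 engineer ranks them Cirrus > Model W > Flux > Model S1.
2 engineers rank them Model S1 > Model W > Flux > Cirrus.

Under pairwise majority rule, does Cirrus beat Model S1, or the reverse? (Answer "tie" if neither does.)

Cirrus

Ballots ranking Cirrus above Model S1: 7 + 5 + 1 = 13.
Ballots ranking Model S1 above Cirrus: 23 − 13 = 10.
Cirrus wins the head-to-head 13–10.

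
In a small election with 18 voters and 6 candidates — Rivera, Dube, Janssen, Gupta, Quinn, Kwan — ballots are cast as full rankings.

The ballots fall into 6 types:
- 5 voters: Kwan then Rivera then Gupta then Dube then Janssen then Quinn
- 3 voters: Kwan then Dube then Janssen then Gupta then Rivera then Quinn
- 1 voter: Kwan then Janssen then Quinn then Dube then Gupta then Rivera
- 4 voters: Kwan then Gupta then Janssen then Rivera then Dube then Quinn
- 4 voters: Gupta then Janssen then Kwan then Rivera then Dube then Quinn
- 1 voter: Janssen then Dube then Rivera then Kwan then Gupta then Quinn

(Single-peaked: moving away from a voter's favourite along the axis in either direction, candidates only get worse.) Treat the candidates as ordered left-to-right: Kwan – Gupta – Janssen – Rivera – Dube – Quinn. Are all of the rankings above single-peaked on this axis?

no

Axis positions: Kwan=1, Gupta=2, Janssen=3, Rivera=4, Dube=5, Quinn=6.
Type 1: ranking walks positions 1-4-2-5-3-6; Rivera is ranked above Gupta even though Gupta lies between Rivera and the peak Kwan on the axis — preferences dip and rise again. Not single-peaked.
Type 2: ranking walks positions 1-5-3-2-4-6; Dube is ranked above Gupta even though Gupta lies between Dube and the peak Kwan on the axis — preferences dip and rise again. Not single-peaked.
Type 3: ranking walks positions 1-3-6-5-2-4; Janssen is ranked above Gupta even though Gupta lies between Janssen and the peak Kwan on the axis — preferences dip and rise again. Not single-peaked.
Type 4 (peak Kwan at position 1): ranking walks positions 1-2-3-4-5-6, expanding outward from the peak — single-peaked.
Type 5 (peak Gupta at position 2): ranking walks positions 2-3-1-4-5-6, expanding outward from the peak — single-peaked.
Type 6: ranking walks positions 3-5-4-1-2-6; Dube is ranked above Rivera even though Rivera lies between Dube and the peak Janssen on the axis — preferences dip and rise again. Not single-peaked.
Type 1 violates single-peakedness, so the profile is not single-peaked on this axis.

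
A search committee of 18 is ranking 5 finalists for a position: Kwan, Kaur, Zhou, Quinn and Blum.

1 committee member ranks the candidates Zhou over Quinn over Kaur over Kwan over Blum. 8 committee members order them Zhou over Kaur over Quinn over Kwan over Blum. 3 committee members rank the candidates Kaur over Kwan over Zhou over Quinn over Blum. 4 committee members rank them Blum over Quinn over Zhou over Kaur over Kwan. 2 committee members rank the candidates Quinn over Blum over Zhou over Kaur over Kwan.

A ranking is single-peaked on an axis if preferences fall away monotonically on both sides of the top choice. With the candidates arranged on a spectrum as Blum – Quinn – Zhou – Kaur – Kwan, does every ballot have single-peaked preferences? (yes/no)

yes

Axis positions: Blum=1, Quinn=2, Zhou=3, Kaur=4, Kwan=5.
Ballot type 1 (peak Zhou at position 3): ranking walks positions 3-2-4-5-1, expanding outward from the peak — single-peaked.
Ballot type 2 (peak Zhou at position 3): ranking walks positions 3-4-2-5-1, expanding outward from the peak — single-peaked.
Ballot type 3 (peak Kaur at position 4): ranking walks positions 4-5-3-2-1, expanding outward from the peak — single-peaked.
Ballot type 4 (peak Blum at position 1): ranking walks positions 1-2-3-4-5, expanding outward from the peak — single-peaked.
Ballot type 5 (peak Quinn at position 2): ranking walks positions 2-1-3-4-5, expanding outward from the peak — single-peaked.
Every ranking is single-peaked on this axis.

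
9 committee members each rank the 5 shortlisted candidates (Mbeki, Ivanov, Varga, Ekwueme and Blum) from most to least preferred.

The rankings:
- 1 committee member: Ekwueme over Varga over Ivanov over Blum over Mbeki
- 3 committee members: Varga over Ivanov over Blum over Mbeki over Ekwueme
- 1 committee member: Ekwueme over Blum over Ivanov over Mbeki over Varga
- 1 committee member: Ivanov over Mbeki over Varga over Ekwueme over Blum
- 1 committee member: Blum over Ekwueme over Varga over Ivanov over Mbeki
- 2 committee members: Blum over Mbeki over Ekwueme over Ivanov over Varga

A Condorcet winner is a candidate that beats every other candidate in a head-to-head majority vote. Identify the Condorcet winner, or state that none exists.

Head-to-head results (9 committee members):
Mbeki vs Ivanov: Ivanov, 7–2.
Mbeki vs Varga: Mbeki preferred on 1+1+2 = 4 ballots; Varga wins 5–4.
Mbeki vs Ekwueme: 6 to 3, Mbeki.
Mbeki vs Blum: 1 to 8, Blum.
Ivanov vs Varga: Ivanov preferred on 1+1+2 = 4 ballots; Varga wins 5–4.
Ivanov vs Ekwueme: Ekwueme wins 5–4.
Ivanov vs Blum: Ivanov wins 5–4.
Varga vs Ekwueme: Ekwueme, 5–4.
Varga vs Blum: Varga, 5–4.
Ekwueme vs Blum: 1+1+1 = 3 for Ekwueme, 6 for Blum — Blum by 6–3.
Each candidate drops at least one matchup (Mbeki loses to Ivanov; Ivanov loses to Varga; Varga loses to Ekwueme; Ekwueme loses to Mbeki; Blum loses to Ivanov); the cycle Mbeki > Ekwueme > Ivanov > Mbeki rules out a Condorcet winner.

none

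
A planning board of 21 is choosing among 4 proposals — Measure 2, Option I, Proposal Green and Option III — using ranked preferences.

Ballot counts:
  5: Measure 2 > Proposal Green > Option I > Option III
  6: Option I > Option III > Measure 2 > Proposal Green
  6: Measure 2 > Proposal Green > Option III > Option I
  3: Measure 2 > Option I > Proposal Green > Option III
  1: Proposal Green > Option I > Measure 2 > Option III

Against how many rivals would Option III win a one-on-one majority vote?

0

Option III against each rival (21 council members):
Option III vs Measure 2: Measure 2 wins 15–6.
Option III vs Option I: 6 to 15, Option I.
Option III vs Proposal Green: Proposal Green, 15–6.
Option III beats no one; loses to Measure 2, Option I, Proposal Green — 0 pairwise wins.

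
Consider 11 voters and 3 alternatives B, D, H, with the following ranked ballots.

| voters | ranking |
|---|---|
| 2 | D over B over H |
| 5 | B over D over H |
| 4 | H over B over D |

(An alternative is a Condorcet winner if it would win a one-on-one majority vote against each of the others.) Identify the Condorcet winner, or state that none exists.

B

Pairwise majorities:
B vs D: 5+4 = 9 for B, 2 for D — B by 9–2.
B vs H: B preferred on 2+5 = 7 ballots; B wins 7–4.
D vs H: D preferred on 2+5 = 7 ballots; D wins 7–4.
B defeats every rival head-to-head and is the Condorcet winner.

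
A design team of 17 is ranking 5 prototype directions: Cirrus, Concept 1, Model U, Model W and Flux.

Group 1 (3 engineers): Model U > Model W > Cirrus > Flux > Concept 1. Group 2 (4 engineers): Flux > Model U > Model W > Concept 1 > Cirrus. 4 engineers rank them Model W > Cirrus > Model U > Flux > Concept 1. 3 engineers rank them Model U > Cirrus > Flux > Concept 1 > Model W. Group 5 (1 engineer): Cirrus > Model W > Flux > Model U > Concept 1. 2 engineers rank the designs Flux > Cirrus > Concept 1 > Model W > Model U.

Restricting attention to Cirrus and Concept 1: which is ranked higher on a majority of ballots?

Ballots ranking Cirrus above Concept 1: 3 + 4 + 3 + 1 + 2 = 13.
Ballots ranking Concept 1 above Cirrus: 17 − 13 = 4.
Cirrus wins the head-to-head 13–4.

Cirrus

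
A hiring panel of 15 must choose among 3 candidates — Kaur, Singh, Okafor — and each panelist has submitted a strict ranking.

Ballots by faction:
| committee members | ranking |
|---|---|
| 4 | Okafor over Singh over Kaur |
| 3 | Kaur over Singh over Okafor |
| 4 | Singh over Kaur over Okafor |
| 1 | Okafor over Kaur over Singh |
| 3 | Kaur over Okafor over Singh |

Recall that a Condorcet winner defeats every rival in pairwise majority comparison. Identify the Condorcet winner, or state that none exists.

Pairwise majorities:
Kaur–Singh: Singh 8–7.
Kaur–Okafor: Kaur 10–5.
Singh vs Okafor: Okafor, 8–7.
Each candidate drops at least one matchup (Kaur loses to Singh; Singh loses to Okafor; Okafor loses to Kaur); the cycle Kaur > Okafor > Singh > Kaur rules out a Condorcet winner.

none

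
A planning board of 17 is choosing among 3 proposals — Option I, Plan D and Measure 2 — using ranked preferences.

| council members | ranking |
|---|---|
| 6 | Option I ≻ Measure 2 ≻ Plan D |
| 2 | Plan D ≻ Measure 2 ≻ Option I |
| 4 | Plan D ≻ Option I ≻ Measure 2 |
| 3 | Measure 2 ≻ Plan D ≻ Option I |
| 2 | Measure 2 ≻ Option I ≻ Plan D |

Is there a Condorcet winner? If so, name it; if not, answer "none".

none

Check each pair by majority over 17 ballots:
Option I vs Plan D: 8 to 9, Plan D.
Option I vs Measure 2: 10 to 7, Option I.
Plan D vs Measure 2: Plan D is ranked higher on 2+4 = 6 ballots, Measure 2 on 11. Measure 2 wins 11–6.
No option is unbeaten: Option I loses to Plan D; Plan D loses to Measure 2; Measure 2 loses to Option I. In particular Option I beats Measure 2 beats Plan D beats Option I is a majority cycle — no Condorcet winner exists.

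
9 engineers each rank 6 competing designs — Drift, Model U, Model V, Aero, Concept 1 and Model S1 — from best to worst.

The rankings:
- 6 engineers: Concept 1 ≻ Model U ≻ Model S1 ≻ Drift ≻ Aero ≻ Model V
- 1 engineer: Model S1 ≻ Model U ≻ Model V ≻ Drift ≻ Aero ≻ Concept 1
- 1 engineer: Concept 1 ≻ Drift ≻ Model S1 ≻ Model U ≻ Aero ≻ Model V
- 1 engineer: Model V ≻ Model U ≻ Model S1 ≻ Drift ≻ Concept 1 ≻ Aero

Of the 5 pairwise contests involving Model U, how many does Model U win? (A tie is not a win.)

Model U against each rival (9 engineers):
Model U vs Drift: Model U, 8–1.
Model U vs Model V: Model U, 8–1.
Model U vs Aero: 9 to 0, Model U.
Model U vs Concept 1: 2 to 7, Concept 1.
Model U vs Model S1: 7 to 2, Model U.
Model U beats Drift, Model V, Aero, Model S1; loses to Concept 1 — 4 pairwise wins.

4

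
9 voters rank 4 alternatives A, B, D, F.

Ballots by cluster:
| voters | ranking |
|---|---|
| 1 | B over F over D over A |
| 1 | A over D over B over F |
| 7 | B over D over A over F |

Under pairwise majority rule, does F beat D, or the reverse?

Ballots ranking F above D: 1.
Ballots ranking D above F: 9 − 1 = 8.
D wins the head-to-head 8–1.

D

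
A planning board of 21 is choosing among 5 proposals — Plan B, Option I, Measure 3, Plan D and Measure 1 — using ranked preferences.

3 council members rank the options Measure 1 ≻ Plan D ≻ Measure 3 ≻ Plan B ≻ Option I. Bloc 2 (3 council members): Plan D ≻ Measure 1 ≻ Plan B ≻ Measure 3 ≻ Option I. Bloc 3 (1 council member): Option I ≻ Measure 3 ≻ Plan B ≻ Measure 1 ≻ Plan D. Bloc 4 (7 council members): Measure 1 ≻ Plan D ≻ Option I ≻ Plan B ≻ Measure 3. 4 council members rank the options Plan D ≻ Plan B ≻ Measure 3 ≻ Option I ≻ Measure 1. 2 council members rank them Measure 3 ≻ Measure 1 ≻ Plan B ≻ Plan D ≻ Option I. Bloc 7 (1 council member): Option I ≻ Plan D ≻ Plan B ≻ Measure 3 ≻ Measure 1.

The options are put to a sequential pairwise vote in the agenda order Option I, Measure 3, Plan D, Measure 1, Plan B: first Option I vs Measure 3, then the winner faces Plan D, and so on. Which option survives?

Measure 1

Round 1: Option I vs Measure 3 — 9–12, Measure 3 advances.
Round 2: Measure 3 vs Plan D — 3–18, Plan D advances.
Round 3: Plan D vs Measure 1 — 8–13, Measure 1 advances.
Round 4: Measure 1 vs Plan B — 15–6, Measure 1 advances.
Measure 1 survives the agenda.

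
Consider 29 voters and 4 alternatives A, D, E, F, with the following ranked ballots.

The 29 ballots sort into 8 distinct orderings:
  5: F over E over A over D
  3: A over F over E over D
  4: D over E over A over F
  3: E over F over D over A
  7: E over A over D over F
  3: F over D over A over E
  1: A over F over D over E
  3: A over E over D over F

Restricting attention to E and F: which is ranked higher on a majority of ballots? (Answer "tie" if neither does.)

E

Ballots ranking E above F: 4 + 3 + 7 + 3 = 17.
Ballots ranking F above E: 29 − 17 = 12.
E wins the head-to-head 17–12.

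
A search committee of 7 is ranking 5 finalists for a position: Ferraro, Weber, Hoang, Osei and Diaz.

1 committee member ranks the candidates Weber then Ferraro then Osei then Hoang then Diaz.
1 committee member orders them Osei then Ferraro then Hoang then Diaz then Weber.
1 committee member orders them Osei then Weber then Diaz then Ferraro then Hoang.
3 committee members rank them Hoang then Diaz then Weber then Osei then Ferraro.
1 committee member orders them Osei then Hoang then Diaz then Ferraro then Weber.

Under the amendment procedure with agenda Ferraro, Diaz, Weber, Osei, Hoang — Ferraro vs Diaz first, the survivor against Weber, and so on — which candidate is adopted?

Round 1: Ferraro vs Diaz — 2–5, Diaz advances.
Round 2: Diaz vs Weber — 5–2, Diaz advances.
Round 3: Diaz vs Osei — 3–4, Osei advances.
Round 4: Osei vs Hoang — 4–3, Osei advances.
Osei survives the agenda.

Osei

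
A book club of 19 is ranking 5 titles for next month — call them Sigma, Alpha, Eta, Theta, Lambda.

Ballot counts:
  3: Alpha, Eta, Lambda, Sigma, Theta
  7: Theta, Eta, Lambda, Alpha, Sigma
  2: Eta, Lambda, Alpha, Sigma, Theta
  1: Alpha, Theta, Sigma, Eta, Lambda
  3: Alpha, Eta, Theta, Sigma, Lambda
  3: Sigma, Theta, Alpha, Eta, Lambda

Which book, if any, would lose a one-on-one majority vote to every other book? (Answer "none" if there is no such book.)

Sigma

Head-to-head results (19 members):
Sigma vs Alpha: Alpha wins 16–3.
Sigma vs Eta: Sigma preferred on 1+3 = 4 ballots; Eta wins 15–4.
Sigma–Theta: Theta 11–8.
Sigma vs Lambda: Lambda, 12–7.
Alpha vs Eta: 10 to 9, Alpha.
Alpha vs Theta: 3+2+1+3 = 9 for Alpha, 10 for Theta — Theta by 10–9.
Alpha vs Lambda: Alpha, 10–9.
Eta vs Theta: 8 to 11, Theta.
Eta vs Lambda: 3+7+2+1+3+3 = 19 for Eta, 0 for Lambda — Eta by 19–0.
Theta vs Lambda: 7+1+3+3 = 14 for Theta, 5 for Lambda — Theta by 14–5.
Sigma loses to every other book — it is the Condorcet loser.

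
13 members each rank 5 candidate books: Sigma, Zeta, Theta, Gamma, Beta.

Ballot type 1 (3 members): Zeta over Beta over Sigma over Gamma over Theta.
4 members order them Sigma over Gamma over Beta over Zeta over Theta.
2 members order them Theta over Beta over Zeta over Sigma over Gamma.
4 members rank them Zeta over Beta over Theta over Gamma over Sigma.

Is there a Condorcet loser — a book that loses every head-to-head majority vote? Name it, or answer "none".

Pairwise majorities:
Sigma vs Zeta: Zeta wins 9–4.
Sigma vs Theta: Sigma, 7–6.
Sigma vs Gamma: Sigma wins 9–4.
Sigma vs Beta: Sigma preferred on 4 ballots; Beta wins 9–4.
Zeta vs Theta: Zeta preferred on 3+4+4 = 11 ballots; Zeta wins 11–2.
Zeta–Gamma: Zeta 9–4.
Zeta vs Beta: Zeta is ranked higher on 3+4 = 7 ballots, Beta on 6. Zeta wins 7–6.
Theta–Gamma: Gamma 7–6.
Theta–Beta: Beta 11–2.
Gamma vs Beta: Beta, 9–4.
Only Theta has no wins; Theta is the Condorcet loser.

Theta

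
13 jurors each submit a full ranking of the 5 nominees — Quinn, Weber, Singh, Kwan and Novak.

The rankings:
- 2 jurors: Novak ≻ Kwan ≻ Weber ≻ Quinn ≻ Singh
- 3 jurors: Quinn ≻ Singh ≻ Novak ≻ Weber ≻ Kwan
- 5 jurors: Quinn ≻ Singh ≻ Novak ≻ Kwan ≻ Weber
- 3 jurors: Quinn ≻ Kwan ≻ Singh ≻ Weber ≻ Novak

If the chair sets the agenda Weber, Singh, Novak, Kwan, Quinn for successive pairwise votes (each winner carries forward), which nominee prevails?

Quinn

Round 1: Weber vs Singh — 2–11, Singh advances.
Round 2: Singh vs Novak — 11–2, Singh advances.
Round 3: Singh vs Kwan — 8–5, Singh advances.
Round 4: Singh vs Quinn — 0–13, Quinn advances.
The agenda winner is Quinn.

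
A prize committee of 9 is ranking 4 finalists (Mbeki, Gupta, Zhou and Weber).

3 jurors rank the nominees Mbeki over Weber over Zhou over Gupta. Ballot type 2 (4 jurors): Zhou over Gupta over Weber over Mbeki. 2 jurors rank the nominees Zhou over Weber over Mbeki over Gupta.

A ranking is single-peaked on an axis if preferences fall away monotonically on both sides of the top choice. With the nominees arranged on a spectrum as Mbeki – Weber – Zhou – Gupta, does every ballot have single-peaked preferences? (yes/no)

Axis positions: Mbeki=1, Weber=2, Zhou=3, Gupta=4.
Ballot type 1 (peak Mbeki at position 1): ranking walks positions 1-2-3-4, expanding outward from the peak — single-peaked.
Ballot type 2 (peak Zhou at position 3): ranking walks positions 3-4-2-1, expanding outward from the peak — single-peaked.
Ballot type 3 (peak Zhou at position 3): ranking walks positions 3-2-1-4, expanding outward from the peak — single-peaked.
Every ranking is single-peaked on this axis.

yes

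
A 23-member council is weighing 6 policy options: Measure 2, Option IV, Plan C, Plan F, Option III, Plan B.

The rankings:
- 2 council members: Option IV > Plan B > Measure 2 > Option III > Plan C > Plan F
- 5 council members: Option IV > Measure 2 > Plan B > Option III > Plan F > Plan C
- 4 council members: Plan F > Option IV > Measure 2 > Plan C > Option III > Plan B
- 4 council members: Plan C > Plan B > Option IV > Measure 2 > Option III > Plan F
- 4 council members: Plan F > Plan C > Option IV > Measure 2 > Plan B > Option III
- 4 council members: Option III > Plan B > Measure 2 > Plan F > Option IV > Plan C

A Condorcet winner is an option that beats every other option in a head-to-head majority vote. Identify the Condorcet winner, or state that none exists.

Head-to-head results (23 council members):
Measure 2 vs Option IV: Option IV, 19–4.
Measure 2–Plan C: Measure 2 15–8.
Measure 2 vs Plan F: Measure 2, 15–8.
Measure 2–Option III: Measure 2 19–4.
Measure 2 vs Plan B: Measure 2 wins 13–10.
Option IV vs Plan C: Option IV wins 15–8.
Option IV–Plan F: Plan F 12–11.
Option IV–Option III: Option IV 19–4.
Option IV–Plan B: Option IV 15–8.
Plan C–Plan F: Plan F 17–6.
Plan C–Option III: Plan C 12–11.
Plan C vs Plan B: Plan C wins 12–11.
Plan F vs Option III: Option III, 15–8.
Plan F vs Plan B: Plan B wins 15–8.
Option III vs Plan B: Plan B, 15–8.
Every option loses at least once (Measure 2 loses to Option IV; Option IV loses to Plan F; Plan C loses to Measure 2; Plan F loses to Measure 2; Option III loses to Measure 2; Plan B loses to Measure 2). The majority relation contains the cycle Measure 2 > Plan F > Option IV > Measure 2, so there is no Condorcet winner.

none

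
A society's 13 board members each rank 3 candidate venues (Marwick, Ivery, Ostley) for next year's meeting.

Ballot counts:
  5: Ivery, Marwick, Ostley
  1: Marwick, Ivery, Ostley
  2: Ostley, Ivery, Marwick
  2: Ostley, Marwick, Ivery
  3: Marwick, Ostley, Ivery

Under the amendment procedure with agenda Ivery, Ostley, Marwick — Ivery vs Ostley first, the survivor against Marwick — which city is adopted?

Round 1: Ivery vs Ostley — 6–7, Ostley advances.
Round 2: Ostley vs Marwick — 4–9, Marwick advances.
Marwick survives the agenda.

Marwick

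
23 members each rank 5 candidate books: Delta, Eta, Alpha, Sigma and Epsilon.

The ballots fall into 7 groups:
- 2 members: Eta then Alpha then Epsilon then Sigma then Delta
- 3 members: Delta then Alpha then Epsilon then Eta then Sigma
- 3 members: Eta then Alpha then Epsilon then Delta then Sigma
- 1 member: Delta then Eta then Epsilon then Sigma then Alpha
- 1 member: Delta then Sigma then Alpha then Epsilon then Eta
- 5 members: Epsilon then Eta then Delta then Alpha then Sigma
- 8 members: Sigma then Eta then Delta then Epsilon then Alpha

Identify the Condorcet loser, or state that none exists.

Sigma

Head-to-head results (23 members):
Delta–Eta: Eta 18–5.
Delta vs Alpha: 18 to 5, Delta.
Delta–Sigma: Delta 13–10.
Delta vs Epsilon: Delta, 13–10.
Eta vs Alpha: Eta preferred on 2+3+1+5+8 = 19 ballots; Eta wins 19–4.
Eta vs Sigma: Eta wins 14–9.
Eta vs Epsilon: Eta, 14–9.
Alpha vs Sigma: 13 to 10, Alpha.
Alpha–Epsilon: Epsilon 14–9.
Sigma–Epsilon: Epsilon 14–9.
Only Sigma has no wins; Sigma is the Condorcet loser.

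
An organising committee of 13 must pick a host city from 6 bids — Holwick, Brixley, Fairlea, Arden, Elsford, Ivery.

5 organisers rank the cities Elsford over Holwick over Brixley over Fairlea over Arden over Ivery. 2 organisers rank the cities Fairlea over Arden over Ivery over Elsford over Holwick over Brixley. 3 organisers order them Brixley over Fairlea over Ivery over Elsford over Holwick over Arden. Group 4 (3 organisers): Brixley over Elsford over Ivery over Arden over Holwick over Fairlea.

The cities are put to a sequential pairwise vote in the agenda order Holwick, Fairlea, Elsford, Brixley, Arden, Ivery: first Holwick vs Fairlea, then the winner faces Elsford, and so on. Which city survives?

Round 1: Holwick vs Fairlea — 8–5, Holwick advances.
Round 2: Holwick vs Elsford — 0–13, Elsford advances.
Round 3: Elsford vs Brixley — 7–6, Elsford advances.
Round 4: Elsford vs Arden — 11–2, Elsford advances.
Round 5: Elsford vs Ivery — 8–5, Elsford advances.
Elsford survives the agenda.

Elsford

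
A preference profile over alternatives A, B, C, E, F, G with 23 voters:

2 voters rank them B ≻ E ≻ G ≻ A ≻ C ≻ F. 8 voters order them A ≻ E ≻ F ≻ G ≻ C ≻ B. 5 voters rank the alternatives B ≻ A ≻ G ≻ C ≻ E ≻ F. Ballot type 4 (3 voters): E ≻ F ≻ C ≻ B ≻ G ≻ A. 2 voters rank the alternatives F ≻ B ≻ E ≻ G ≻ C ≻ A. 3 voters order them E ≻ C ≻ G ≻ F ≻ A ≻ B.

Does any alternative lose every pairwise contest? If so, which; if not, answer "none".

Pairwise majorities:
A–B: B 12–11.
A vs C: 15 to 8, A.
A vs E: 13 to 10, A.
A vs F: A wins 15–8.
A–G: A 13–10.
B vs C: 2+5+2 = 9 for B, 14 for C — C by 14–9.
B vs E: E, 14–9.
B–F: F 16–7.
B vs G: 12 to 11, B.
C vs E: E, 18–5.
C vs F: 2+5+3 = 10 for C, 13 for F — F by 13–10.
C vs G: G, 17–6.
E vs F: E is ranked higher on 2+8+5+3+3 = 21 ballots, F on 2. E wins 21–2.
E vs G: E preferred on 2+8+3+2+3 = 18 ballots; E wins 18–5.
F vs G: F, 13–10.
No alternative is winless: A beats C; B beats A; C beats B; E beats B; F beats B; G beats C. There is no Condorcet loser.

none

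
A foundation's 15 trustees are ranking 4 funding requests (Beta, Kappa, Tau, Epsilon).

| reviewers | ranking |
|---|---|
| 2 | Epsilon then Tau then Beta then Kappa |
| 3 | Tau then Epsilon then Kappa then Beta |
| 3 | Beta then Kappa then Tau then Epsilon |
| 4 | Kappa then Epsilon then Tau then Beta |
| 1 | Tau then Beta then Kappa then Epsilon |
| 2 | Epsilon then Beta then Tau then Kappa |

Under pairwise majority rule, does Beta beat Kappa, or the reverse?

Ballots ranking Beta above Kappa: 2 + 3 + 1 + 2 = 8.
Ballots ranking Kappa above Beta: 15 − 8 = 7.
Beta wins the head-to-head 8–7.

Beta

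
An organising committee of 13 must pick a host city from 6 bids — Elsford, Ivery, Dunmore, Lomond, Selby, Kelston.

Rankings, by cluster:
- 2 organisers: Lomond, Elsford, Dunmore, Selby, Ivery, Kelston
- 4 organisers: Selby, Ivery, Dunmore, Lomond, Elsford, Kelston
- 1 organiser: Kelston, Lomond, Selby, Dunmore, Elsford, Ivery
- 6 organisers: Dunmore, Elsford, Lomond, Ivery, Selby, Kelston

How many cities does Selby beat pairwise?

Selby against each rival (13 organisers):
Selby–Elsford: Elsford 8–5.
Selby vs Ivery: Selby wins 7–6.
Selby vs Dunmore: Dunmore, 8–5.
Selby vs Lomond: Selby is ranked higher on 4 ballots, Lomond on 9. Lomond wins 9–4.
Selby vs Kelston: Selby preferred on 2+4+6 = 12 ballots; Selby wins 12–1.
Selby beats Ivery, Kelston; loses to Elsford, Dunmore, Lomond — 2 pairwise wins.

2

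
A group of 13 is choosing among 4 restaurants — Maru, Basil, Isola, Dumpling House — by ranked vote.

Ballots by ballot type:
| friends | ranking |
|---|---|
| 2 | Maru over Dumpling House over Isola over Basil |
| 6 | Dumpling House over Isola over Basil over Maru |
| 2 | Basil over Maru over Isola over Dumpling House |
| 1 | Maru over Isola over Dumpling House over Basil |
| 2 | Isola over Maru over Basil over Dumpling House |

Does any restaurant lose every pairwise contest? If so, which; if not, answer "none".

Head-to-head results (13 friends):
Maru vs Basil: 5 to 8, Basil.
Maru–Isola: Isola 8–5.
Maru vs Dumpling House: Maru, 7–6.
Basil–Isola: Isola 11–2.
Basil–Dumpling House: Dumpling House 9–4.
Isola vs Dumpling House: Dumpling House, 8–5.
Every restaurant wins at least one matchup (Maru beats Dumpling House; Basil beats Maru; Isola beats Maru; Dumpling House beats Basil), so there is no Condorcet loser.

none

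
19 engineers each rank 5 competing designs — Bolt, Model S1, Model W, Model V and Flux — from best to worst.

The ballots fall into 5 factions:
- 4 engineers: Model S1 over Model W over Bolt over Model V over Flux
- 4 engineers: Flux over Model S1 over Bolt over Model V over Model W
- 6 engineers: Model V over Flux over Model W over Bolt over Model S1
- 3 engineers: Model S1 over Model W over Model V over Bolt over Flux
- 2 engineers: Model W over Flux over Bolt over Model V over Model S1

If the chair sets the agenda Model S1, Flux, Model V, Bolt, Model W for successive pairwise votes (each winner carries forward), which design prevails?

Round 1: Model S1 vs Flux — 7–12, Flux advances.
Round 2: Flux vs Model V — 6–13, Model V advances.
Round 3: Model V vs Bolt — 9–10, Bolt advances.
Round 4: Bolt vs Model W — 4–15, Model W advances.
The agenda winner is Model W.

Model W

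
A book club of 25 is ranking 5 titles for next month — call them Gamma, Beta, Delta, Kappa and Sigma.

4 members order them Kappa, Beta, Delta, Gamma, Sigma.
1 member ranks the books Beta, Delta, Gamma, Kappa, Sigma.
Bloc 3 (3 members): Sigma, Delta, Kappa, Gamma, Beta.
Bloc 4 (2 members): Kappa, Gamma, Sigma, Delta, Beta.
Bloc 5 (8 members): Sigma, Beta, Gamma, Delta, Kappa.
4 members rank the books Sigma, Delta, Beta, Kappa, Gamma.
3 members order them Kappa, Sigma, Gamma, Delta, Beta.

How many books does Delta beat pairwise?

Delta against each rival (25 members):
Delta vs Gamma: 4+1+3+4 = 12 for Delta, 13 for Gamma — Gamma by 13–12.
Delta vs Beta: 12 to 13, Beta.
Delta vs Kappa: Delta is ranked higher on 1+3+8+4 = 16 ballots, Kappa on 9. Delta wins 16–9.
Delta vs Sigma: Delta preferred on 4+1 = 5 ballots; Sigma wins 20–5.
Delta beats Kappa; loses to Gamma, Beta, Sigma — 1 pairwise win.

1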